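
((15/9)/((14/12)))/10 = 1/7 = 0.14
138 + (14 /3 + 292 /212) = 22903 /159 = 144.04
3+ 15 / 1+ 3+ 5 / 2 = 47 / 2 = 23.50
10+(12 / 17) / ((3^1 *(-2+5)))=514 / 51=10.08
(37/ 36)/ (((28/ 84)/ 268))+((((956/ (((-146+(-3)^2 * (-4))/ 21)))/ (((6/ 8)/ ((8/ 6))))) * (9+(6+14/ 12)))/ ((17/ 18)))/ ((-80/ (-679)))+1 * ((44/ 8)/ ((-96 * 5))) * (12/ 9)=-4401998287/ 159120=-27664.64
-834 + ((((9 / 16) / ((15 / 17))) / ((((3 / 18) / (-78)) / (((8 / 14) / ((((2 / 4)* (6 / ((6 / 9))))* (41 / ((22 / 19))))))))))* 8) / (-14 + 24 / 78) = -2022254946 / 2426585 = -833.37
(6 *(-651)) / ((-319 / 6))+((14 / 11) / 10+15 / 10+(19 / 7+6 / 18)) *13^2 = 863.52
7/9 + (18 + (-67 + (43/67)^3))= -129815579/2706867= -47.96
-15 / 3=-5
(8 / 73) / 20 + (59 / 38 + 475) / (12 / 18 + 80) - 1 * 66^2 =-14601240493 / 3356540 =-4350.09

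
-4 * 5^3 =-500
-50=-50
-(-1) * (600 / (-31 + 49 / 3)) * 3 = -1350 / 11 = -122.73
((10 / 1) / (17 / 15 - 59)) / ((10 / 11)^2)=-363 / 1736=-0.21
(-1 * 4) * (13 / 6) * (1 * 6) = -52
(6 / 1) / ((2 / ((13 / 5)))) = 39 / 5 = 7.80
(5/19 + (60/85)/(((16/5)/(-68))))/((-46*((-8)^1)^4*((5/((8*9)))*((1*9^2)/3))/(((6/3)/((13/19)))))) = 7/57408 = 0.00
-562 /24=-281 /12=-23.42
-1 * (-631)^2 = -398161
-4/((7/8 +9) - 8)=-32/15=-2.13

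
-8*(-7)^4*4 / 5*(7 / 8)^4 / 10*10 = -5764801 / 640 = -9007.50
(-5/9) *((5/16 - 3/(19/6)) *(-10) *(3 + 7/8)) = -149575/10944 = -13.67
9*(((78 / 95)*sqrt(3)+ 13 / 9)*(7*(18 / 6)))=14742*sqrt(3) / 95+ 273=541.78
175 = 175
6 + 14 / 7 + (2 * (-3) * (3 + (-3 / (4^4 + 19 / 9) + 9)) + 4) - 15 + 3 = -167094 / 2323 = -71.93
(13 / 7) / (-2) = -13 / 14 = -0.93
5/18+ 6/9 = 17/18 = 0.94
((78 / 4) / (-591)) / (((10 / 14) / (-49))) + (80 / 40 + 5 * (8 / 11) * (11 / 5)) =24159 / 1970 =12.26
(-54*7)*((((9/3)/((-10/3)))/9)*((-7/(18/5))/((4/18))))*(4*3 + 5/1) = -22491/4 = -5622.75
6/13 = 0.46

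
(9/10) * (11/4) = 99/40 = 2.48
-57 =-57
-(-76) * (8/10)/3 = 304/15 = 20.27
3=3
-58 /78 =-29 /39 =-0.74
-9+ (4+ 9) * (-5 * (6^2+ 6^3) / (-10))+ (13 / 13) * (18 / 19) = 30969 / 19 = 1629.95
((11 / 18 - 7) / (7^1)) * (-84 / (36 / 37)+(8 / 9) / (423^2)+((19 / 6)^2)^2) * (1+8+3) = -42143659115 / 270540648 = -155.78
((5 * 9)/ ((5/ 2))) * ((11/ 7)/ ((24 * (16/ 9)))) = 297/ 448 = 0.66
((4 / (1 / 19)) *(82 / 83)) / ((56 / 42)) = 4674 / 83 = 56.31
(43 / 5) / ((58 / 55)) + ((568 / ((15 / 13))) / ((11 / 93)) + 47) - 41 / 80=107605937 / 25520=4216.53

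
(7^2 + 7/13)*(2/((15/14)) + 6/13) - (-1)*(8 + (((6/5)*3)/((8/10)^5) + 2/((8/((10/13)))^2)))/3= 157918757/1297920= 121.67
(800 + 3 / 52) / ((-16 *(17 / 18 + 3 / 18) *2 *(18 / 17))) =-707251 / 33280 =-21.25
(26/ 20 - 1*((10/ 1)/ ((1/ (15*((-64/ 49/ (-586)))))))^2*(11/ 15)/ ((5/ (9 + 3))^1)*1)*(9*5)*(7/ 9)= 2274100837/ 58892414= 38.61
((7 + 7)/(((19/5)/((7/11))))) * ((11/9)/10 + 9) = 40229/1881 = 21.39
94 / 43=2.19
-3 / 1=-3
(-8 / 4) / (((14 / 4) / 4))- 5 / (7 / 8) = -8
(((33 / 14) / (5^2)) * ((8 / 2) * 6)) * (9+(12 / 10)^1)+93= 101571 / 875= 116.08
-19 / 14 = -1.36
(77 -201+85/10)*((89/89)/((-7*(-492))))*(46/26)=-253/4264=-0.06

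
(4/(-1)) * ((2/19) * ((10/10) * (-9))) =72/19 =3.79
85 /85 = 1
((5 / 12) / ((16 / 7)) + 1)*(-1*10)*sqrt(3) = -20.48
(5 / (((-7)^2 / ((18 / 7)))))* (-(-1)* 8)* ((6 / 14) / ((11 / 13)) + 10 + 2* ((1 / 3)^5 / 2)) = 15733120 / 713097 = 22.06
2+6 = 8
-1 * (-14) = 14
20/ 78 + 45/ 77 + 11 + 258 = 810332/ 3003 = 269.84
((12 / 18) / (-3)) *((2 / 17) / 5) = -4 / 765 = -0.01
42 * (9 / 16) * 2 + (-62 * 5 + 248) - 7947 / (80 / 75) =-119441 / 16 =-7465.06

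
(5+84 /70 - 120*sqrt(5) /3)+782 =3941 /5 - 40*sqrt(5) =698.76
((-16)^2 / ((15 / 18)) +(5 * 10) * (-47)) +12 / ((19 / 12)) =-193346 / 95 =-2035.22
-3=-3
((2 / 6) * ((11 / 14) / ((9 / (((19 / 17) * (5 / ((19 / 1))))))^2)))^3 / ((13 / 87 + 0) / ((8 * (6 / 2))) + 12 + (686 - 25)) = 603109375 / 18548702511070344301017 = 0.00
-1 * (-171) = 171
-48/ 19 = -2.53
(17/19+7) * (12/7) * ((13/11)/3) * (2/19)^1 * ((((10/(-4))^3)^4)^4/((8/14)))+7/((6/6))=3463895836830488408077770786349885583/279434283129503744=12396101859932293297.78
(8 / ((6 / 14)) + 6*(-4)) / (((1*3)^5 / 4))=-64 / 729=-0.09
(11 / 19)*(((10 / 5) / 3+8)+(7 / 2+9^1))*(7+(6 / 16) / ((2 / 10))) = 99187 / 912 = 108.76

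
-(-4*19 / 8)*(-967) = -18373 / 2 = -9186.50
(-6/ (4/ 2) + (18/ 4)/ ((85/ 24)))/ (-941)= 147/ 79985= 0.00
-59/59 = -1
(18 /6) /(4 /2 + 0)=3 /2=1.50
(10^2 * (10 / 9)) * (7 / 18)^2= 12250 / 729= 16.80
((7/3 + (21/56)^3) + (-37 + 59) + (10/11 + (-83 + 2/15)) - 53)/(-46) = 9341081/3886080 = 2.40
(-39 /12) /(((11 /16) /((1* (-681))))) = 35412 /11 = 3219.27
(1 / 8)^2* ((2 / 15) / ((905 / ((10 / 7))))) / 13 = 0.00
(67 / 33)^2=4.12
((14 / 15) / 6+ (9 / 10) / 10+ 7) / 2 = 6521 / 1800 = 3.62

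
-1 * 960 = -960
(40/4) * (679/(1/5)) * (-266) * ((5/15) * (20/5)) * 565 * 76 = -1551113032000/3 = -517037677333.33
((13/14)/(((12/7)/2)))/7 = 13/84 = 0.15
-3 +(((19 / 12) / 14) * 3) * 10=0.39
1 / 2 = 0.50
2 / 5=0.40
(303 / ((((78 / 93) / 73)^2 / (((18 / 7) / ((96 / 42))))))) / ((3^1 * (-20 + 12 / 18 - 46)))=-13965427863 / 1059968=-13175.33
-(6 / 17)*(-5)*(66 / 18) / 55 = 2 / 17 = 0.12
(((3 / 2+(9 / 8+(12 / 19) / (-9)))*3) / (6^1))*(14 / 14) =1165 / 912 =1.28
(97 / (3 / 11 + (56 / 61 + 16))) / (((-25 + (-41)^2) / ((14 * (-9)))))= -0.43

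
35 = 35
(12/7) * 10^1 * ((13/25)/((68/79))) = 6162/595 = 10.36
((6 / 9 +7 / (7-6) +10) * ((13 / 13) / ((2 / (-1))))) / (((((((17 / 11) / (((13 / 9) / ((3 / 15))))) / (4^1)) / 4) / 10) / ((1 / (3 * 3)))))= -3031600 / 4131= -733.87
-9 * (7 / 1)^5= -151263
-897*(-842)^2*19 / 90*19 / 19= -2013812242 / 15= -134254149.47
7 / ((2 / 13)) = 91 / 2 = 45.50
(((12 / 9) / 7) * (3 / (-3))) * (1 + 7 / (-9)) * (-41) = 1.74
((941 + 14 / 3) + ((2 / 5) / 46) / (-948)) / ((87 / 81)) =927869211 / 1053860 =880.45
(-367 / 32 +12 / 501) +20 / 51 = -3012331 / 272544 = -11.05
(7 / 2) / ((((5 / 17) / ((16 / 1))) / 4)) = 3808 / 5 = 761.60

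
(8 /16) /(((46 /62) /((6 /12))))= 31 /92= 0.34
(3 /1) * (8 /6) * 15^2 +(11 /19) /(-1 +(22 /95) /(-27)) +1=2329402 /2587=900.43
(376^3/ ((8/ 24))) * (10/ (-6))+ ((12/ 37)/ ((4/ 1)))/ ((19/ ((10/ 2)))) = -186848176625/ 703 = -265786879.98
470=470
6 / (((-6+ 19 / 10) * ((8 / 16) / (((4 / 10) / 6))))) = -8 / 41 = -0.20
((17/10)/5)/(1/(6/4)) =51/100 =0.51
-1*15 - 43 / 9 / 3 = -448 / 27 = -16.59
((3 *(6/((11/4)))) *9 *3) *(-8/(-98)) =7776/539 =14.43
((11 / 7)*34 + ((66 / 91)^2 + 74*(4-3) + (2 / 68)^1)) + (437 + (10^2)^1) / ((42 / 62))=259226287 / 281554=920.70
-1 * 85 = -85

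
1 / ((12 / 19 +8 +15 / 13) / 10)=2470 / 2417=1.02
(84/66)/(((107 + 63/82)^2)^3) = 4256093399936/5238679328650346306816099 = 0.00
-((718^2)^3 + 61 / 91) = -12467749208805602045 / 91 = -137008233063797824.67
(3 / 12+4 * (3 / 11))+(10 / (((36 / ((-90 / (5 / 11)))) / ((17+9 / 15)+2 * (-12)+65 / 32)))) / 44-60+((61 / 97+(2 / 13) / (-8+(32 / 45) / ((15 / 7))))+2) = -58114047661 / 1148740736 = -50.59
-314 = -314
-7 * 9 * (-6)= 378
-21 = -21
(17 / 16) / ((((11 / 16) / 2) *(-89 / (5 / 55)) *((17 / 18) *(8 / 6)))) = -27 / 10769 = -0.00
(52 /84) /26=1 /42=0.02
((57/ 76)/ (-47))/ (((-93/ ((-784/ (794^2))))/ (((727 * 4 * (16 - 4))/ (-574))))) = 122136/ 9415088833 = 0.00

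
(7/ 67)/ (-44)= -0.00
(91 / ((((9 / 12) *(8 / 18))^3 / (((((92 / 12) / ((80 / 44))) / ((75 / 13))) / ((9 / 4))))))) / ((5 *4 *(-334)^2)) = 299299 / 836670000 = 0.00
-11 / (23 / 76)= -836 / 23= -36.35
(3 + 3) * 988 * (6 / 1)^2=213408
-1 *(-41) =41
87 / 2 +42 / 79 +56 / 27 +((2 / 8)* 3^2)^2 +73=4237613 / 34128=124.17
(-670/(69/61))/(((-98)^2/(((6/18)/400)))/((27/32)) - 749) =-122610/2827262557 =-0.00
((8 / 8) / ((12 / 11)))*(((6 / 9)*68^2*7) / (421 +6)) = 25432 / 549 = 46.32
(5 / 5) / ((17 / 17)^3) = 1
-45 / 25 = -9 / 5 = -1.80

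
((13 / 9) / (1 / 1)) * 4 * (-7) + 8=-292 / 9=-32.44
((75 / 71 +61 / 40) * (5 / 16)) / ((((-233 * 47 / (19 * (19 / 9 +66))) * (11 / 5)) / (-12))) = 426920785 / 821062176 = 0.52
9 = 9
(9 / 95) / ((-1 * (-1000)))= 9 / 95000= 0.00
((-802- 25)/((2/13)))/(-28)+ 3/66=118289/616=192.03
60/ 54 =1.11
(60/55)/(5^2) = 12/275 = 0.04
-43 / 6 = -7.17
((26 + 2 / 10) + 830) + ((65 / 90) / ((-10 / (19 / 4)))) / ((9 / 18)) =61597 / 72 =855.51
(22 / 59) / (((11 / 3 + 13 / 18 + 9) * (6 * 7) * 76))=33 / 3782254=0.00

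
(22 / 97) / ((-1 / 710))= -15620 / 97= -161.03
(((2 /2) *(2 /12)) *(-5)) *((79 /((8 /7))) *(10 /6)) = -13825 /144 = -96.01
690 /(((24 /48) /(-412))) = -568560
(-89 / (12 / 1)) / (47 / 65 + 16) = -5785 / 13044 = -0.44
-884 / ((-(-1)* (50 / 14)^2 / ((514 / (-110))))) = 11132212 / 34375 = 323.85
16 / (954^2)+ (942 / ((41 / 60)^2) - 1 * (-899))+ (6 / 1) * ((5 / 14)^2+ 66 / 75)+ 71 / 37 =101390993973643043 / 34671471971850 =2924.33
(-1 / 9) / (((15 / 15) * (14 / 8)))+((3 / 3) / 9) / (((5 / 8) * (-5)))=-52 / 525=-0.10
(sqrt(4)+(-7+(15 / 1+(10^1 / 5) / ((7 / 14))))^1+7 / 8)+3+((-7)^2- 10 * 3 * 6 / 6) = 36.88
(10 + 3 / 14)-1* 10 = 3 / 14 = 0.21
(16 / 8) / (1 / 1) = 2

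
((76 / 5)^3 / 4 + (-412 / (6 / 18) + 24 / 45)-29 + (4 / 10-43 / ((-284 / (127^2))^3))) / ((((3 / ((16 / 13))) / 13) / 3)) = 67655134076885053 / 536866500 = 126018542.93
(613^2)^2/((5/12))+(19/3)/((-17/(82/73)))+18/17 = 6308355802655956/18615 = 338885619267.04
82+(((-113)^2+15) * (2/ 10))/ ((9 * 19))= 82894/ 855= 96.95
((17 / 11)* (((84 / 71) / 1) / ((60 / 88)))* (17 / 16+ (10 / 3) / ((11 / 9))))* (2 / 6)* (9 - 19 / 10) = 79373 / 3300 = 24.05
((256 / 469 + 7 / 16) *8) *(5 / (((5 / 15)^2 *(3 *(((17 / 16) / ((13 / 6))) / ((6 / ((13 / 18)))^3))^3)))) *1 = 188624911598.13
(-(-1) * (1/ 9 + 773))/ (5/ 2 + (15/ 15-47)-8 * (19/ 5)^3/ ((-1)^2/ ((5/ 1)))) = -347900/ 1007271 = -0.35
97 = 97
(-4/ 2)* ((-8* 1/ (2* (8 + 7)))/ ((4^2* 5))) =1/ 150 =0.01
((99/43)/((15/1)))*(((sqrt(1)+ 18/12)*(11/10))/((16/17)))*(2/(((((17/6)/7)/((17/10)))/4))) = 129591/8600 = 15.07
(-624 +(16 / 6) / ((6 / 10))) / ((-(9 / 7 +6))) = 85.04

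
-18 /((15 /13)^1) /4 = -39 /10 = -3.90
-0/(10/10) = 0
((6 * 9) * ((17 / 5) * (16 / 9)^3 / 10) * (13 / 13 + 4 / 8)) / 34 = 1024 / 225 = 4.55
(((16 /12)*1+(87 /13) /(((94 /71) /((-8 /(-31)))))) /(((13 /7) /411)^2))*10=4135474371840 /3201029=1291920.31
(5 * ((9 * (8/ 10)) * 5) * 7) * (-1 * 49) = -61740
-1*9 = -9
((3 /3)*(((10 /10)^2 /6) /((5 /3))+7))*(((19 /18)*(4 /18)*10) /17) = 1349 /1377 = 0.98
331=331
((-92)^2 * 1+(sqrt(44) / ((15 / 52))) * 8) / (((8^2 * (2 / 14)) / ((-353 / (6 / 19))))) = -24836021 / 24 - 610337 * sqrt(11) / 90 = -1057325.97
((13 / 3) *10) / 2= 65 / 3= 21.67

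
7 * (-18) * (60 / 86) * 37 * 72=-10069920 / 43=-234184.19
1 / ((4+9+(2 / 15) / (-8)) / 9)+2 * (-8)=-11924 / 779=-15.31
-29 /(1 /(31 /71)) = -899 /71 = -12.66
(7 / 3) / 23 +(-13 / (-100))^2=81661 / 690000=0.12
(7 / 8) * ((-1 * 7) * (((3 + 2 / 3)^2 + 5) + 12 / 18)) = -117.06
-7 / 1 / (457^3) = -0.00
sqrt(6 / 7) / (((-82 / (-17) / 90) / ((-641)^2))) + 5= 5 + 314323965 * sqrt(42) / 287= 7097747.55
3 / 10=0.30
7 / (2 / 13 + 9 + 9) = 91 / 236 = 0.39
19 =19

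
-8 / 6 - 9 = -31 / 3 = -10.33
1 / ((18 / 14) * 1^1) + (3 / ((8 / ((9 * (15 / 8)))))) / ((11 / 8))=4261 / 792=5.38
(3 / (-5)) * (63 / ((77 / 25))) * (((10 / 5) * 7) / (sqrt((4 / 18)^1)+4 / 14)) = 119070 / 341 -138915 * sqrt(2) / 341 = -226.94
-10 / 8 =-5 / 4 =-1.25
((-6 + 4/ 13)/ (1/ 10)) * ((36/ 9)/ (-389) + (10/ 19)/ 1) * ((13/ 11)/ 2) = -1411180/ 81301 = -17.36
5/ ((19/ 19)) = 5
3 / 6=1 / 2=0.50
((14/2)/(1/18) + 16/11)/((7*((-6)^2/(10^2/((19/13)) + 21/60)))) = 6106411/175560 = 34.78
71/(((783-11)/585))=41535/772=53.80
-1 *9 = -9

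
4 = 4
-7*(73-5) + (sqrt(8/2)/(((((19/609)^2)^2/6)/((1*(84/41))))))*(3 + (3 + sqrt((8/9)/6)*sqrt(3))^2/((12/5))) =1192671207582008/5343161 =223214536.78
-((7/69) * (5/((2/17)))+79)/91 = -11497/12558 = -0.92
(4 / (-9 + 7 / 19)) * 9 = -171 / 41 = -4.17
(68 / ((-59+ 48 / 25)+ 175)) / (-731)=-25 / 31691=-0.00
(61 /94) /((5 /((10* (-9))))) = -549 /47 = -11.68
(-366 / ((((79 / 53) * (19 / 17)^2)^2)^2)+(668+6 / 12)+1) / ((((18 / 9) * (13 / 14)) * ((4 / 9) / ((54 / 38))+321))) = 1438148951020835333637147 / 1342903368517009571671334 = 1.07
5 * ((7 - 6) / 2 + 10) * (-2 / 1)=-105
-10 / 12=-5 / 6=-0.83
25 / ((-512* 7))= -25 / 3584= -0.01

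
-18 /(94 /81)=-729 /47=-15.51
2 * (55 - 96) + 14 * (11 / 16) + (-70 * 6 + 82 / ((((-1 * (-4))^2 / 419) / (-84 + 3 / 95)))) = -180804.06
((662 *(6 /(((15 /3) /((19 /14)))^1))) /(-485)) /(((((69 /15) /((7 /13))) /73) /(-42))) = 797.80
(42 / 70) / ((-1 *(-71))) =3 / 355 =0.01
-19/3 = -6.33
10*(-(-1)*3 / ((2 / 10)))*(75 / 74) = 152.03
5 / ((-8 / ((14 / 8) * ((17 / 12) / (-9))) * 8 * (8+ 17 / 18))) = 85 / 35328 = 0.00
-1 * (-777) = 777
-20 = -20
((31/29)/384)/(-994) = -31/11069184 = -0.00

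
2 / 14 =1 / 7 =0.14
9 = 9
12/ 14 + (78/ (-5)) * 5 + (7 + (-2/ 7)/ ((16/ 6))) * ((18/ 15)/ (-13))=-70779/ 910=-77.78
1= 1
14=14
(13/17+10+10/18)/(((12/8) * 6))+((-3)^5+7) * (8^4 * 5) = -6655424828/1377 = -4833278.74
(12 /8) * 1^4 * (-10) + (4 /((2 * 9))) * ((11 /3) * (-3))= -157 /9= -17.44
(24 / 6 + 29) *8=264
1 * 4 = 4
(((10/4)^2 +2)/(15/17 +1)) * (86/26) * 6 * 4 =72369/208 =347.93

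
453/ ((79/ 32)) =14496/ 79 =183.49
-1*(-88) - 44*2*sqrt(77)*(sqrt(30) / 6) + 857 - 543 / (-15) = 4906 / 5 - 44*sqrt(2310) / 3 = 276.28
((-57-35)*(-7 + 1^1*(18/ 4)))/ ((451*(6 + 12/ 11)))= 115/ 1599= 0.07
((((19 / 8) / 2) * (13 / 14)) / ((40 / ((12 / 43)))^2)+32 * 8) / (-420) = -10602907823 / 17395392000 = -0.61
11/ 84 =0.13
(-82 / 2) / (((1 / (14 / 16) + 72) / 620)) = -347.54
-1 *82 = -82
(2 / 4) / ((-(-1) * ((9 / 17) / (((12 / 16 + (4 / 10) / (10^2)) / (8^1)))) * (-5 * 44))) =-6409 / 15840000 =-0.00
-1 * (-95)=95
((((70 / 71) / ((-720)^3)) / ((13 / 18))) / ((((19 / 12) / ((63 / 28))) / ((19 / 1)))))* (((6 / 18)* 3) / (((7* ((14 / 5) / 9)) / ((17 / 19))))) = -0.00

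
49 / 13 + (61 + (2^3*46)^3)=647869258 / 13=49836096.77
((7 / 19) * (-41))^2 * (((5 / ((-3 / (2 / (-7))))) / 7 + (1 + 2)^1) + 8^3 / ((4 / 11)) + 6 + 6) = 351650071 / 1083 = 324699.97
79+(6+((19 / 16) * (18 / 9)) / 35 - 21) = 17939 / 280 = 64.07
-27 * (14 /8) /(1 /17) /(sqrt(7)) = -459 * sqrt(7) /4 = -303.60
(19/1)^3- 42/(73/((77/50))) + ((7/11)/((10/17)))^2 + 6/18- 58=720944263/105996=6801.62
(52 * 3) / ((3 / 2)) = 104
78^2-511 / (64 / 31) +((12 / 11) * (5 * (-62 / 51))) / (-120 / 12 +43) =2305005125 / 394944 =5836.28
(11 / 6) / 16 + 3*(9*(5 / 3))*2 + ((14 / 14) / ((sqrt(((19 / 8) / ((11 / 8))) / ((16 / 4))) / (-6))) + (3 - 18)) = 7211 / 96 - 12*sqrt(209) / 19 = 65.98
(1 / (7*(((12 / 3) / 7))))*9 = 9 / 4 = 2.25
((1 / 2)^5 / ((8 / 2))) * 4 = 1 / 32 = 0.03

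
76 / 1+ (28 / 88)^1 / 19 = 31775 / 418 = 76.02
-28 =-28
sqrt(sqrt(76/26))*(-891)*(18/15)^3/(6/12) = -384912*13^(3/4)*38^(1/4)/1625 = -4026.35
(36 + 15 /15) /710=0.05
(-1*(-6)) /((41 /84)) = 504 /41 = 12.29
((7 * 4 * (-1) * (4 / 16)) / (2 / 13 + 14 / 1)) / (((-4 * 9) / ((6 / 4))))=91 / 4416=0.02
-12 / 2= -6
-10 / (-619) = 10 / 619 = 0.02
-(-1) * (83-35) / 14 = 24 / 7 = 3.43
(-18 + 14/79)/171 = -0.10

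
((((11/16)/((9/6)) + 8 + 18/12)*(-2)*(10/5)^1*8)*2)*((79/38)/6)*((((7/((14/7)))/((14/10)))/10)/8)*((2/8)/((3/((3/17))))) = -18881/186048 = -0.10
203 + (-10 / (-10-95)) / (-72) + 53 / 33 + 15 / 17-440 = -33153559 / 141372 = -234.51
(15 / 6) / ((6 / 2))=5 / 6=0.83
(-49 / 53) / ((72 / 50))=-1225 / 1908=-0.64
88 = 88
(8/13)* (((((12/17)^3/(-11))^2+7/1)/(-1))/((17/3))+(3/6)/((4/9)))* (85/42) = -73135585585/531557544518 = -0.14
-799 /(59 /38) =-30362 /59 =-514.61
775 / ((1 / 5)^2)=19375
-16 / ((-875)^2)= -16 / 765625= -0.00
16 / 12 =4 / 3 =1.33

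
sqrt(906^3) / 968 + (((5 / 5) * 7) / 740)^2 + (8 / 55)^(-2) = 75.44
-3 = -3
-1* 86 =-86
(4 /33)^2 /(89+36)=16 /136125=0.00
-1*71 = -71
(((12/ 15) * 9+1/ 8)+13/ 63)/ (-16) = -18979/ 40320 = -0.47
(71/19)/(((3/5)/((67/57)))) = 23785/3249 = 7.32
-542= -542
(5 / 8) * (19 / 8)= 95 / 64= 1.48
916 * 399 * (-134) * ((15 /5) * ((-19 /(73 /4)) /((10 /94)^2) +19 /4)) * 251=5871550588140762 /1825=3217287993501.79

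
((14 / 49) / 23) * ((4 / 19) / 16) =1 / 6118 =0.00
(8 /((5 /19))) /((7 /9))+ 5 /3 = 4279 /105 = 40.75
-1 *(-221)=221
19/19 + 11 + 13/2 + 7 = 51/2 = 25.50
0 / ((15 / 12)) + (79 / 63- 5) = -236 / 63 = -3.75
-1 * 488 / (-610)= 0.80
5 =5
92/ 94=46/ 47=0.98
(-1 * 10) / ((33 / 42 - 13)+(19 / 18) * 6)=420 / 247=1.70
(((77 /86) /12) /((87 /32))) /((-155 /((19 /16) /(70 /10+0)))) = -209 /6958260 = -0.00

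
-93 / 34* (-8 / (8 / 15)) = 1395 / 34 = 41.03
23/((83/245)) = 5635/83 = 67.89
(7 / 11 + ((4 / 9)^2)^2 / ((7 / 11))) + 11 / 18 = 1322393 / 1010394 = 1.31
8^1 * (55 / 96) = 55 / 12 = 4.58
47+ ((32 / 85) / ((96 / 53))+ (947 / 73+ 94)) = 154.18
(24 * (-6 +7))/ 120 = 1/ 5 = 0.20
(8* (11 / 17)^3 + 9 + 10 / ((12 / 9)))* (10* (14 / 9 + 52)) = 442054250 / 44217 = 9997.38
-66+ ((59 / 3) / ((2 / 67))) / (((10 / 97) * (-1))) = -387401 / 60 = -6456.68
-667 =-667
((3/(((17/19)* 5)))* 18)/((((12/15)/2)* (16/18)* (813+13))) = 4617/112336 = 0.04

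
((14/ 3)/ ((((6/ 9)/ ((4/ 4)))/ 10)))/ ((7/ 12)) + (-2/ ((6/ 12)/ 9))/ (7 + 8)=588/ 5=117.60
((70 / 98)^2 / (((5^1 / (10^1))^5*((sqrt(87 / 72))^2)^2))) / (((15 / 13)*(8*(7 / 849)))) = 42382080 / 288463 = 146.92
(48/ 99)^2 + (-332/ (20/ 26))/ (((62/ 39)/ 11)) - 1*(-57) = -494427304/ 168795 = -2929.16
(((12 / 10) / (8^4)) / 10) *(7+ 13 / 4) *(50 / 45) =41 / 122880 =0.00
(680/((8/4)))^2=115600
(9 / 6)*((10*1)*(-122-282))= -6060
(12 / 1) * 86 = 1032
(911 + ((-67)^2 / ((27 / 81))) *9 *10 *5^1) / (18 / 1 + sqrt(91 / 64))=6982342272 / 20645 - 48488488 *sqrt(91) / 20645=315804.87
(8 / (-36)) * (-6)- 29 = -83 / 3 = -27.67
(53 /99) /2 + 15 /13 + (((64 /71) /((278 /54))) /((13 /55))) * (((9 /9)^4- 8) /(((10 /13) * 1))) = -135132401 /25402806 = -5.32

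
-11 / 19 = -0.58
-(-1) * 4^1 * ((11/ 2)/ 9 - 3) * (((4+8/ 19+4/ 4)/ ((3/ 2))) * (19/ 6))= -8858/ 81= -109.36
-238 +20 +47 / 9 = -1915 / 9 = -212.78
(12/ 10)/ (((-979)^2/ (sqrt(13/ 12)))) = 0.00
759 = 759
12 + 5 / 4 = 13.25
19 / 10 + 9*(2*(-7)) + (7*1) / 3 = -3653 / 30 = -121.77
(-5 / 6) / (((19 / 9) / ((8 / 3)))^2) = -480 / 361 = -1.33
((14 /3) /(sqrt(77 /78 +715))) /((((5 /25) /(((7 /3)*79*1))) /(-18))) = -77420*sqrt(4356066) /55847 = -2893.35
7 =7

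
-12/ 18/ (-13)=2/ 39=0.05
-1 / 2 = -0.50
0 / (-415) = 0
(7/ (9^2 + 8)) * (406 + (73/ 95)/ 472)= 127435791/ 3990760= 31.93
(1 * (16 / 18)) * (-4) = -32 / 9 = -3.56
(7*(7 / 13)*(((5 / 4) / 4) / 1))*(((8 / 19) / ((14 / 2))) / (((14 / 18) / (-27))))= -1215 / 494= -2.46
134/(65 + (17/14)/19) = 35644/17307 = 2.06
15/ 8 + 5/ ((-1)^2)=55/ 8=6.88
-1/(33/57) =-19/11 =-1.73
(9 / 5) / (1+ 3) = 9 / 20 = 0.45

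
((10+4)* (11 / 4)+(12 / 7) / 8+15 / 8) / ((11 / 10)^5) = 28412500 / 1127357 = 25.20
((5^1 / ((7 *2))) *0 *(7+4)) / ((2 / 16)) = 0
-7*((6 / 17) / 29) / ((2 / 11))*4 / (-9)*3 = 308 / 493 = 0.62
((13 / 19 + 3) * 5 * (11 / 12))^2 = 3705625 / 12996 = 285.14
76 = 76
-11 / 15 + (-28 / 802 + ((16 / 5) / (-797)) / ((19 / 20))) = -70360763 / 91085145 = -0.77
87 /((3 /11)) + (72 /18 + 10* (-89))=-567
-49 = -49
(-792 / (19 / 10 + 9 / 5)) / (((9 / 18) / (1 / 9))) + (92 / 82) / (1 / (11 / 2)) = -62799 / 1517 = -41.40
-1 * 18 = -18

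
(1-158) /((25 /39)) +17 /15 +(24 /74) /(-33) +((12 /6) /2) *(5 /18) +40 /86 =-1914156479 /7875450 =-243.05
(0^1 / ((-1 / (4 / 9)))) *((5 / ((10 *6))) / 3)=0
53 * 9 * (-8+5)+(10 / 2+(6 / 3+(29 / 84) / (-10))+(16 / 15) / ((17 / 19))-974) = -34226909 / 14280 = -2396.84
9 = 9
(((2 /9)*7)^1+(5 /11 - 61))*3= -176.97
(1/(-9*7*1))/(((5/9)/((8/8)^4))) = -1/35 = -0.03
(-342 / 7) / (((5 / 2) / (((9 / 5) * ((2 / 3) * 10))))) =-8208 / 35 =-234.51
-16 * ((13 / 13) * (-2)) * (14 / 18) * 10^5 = 2488888.89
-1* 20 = -20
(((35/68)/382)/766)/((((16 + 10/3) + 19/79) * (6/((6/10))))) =1659/184610081248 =0.00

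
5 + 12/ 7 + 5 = 82/ 7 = 11.71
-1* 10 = -10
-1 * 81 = -81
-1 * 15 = -15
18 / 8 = 9 / 4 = 2.25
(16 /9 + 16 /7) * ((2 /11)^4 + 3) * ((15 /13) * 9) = 24103680 /190333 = 126.64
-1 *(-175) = 175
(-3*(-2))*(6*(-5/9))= -20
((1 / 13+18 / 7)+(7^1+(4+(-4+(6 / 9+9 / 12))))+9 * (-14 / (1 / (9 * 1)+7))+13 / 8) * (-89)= 3909859 / 8736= 447.56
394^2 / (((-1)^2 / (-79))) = -12263644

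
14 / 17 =0.82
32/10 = 16/5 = 3.20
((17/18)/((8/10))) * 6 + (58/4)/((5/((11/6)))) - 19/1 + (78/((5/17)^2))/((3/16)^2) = 1923089/75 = 25641.19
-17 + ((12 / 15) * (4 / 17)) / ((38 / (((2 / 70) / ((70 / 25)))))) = -1345291 / 79135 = -17.00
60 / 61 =0.98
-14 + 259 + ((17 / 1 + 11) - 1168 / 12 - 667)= -1474 / 3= -491.33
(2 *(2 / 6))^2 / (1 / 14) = 56 / 9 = 6.22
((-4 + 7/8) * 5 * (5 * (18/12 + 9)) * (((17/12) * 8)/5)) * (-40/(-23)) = -74375/23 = -3233.70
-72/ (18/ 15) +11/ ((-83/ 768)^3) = -5017140372/ 571787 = -8774.49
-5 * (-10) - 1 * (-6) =56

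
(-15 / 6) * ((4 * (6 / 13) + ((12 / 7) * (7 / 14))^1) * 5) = -3075 / 91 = -33.79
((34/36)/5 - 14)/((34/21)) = -8701/1020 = -8.53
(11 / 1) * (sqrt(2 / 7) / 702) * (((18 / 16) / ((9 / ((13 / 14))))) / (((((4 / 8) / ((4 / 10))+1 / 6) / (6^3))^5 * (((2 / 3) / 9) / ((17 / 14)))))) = 10054435710173184 * sqrt(14) / 28647703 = 1313203143.89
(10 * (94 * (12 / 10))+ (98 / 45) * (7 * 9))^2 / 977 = 40018276 / 24425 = 1638.41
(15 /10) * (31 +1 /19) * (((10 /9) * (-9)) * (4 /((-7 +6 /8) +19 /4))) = 23600 /19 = 1242.11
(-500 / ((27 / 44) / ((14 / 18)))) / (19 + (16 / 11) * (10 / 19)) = -32186000 / 1003833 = -32.06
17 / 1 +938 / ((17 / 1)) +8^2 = 2315 / 17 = 136.18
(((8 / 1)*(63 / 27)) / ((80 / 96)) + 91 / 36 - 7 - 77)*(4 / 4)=-10633 / 180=-59.07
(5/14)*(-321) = -1605/14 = -114.64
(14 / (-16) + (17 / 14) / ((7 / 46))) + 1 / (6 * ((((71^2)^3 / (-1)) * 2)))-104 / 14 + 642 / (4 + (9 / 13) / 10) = 12547091158426826689 / 79691699028389784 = 157.45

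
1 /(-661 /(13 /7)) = -13 /4627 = -0.00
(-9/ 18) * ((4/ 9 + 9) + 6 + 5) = -92/ 9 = -10.22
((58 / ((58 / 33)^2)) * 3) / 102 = 1089 / 1972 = 0.55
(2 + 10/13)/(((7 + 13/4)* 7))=144/3731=0.04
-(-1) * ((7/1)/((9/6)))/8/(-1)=-7/12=-0.58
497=497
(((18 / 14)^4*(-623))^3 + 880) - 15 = -199104032997604034 / 40353607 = -4933983546.94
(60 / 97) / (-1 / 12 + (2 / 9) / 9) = -19440 / 1843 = -10.55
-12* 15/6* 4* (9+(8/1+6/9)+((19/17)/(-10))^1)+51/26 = -930245/442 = -2104.63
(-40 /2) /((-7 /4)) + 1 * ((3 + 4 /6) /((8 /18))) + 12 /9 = 1765 /84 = 21.01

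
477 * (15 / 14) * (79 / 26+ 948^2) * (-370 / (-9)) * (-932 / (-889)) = 1601460623351850 / 80899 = 19795802461.73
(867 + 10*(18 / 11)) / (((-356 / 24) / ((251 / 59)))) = -14633802 / 57761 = -253.35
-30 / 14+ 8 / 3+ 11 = 242 / 21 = 11.52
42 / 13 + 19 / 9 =625 / 117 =5.34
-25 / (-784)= 25 / 784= 0.03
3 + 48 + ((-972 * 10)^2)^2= 8926168066560051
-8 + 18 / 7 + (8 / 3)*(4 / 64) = -221 / 42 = -5.26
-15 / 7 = -2.14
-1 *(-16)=16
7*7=49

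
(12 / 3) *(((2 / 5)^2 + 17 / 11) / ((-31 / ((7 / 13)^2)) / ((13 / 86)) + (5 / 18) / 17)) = -28128744 / 2916403325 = -0.01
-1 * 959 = -959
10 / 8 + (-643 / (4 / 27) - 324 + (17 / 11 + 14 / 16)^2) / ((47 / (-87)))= 3138943681 / 363968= 8624.23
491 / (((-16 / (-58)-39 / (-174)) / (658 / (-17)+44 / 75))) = -47727164 / 1275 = -37433.07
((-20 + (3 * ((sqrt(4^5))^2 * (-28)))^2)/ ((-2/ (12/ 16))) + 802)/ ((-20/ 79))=438375943267/ 40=10959398581.68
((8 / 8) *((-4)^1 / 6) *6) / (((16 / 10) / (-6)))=15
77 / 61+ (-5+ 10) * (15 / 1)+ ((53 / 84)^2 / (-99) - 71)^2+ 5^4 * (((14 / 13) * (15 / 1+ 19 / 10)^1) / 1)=16492.83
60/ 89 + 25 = 2285/ 89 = 25.67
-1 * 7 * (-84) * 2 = 1176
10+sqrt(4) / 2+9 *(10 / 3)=41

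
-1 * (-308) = 308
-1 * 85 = -85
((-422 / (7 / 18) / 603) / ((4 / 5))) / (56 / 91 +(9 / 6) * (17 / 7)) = -0.53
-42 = -42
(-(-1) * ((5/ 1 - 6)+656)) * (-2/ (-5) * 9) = 2358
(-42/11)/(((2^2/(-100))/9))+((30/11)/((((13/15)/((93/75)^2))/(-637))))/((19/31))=-21786912/5225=-4169.74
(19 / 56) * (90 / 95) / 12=3 / 112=0.03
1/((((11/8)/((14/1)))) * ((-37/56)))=-6272/407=-15.41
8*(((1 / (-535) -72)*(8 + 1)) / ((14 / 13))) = -2575404 / 535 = -4813.84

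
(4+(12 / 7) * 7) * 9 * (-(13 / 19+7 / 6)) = -5064 / 19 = -266.53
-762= -762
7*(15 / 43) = 105 / 43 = 2.44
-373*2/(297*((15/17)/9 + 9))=-6341/22968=-0.28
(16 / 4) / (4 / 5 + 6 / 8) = 2.58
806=806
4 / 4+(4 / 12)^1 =4 / 3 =1.33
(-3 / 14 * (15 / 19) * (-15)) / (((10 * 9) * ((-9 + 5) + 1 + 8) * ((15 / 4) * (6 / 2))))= 1 / 1995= 0.00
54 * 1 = 54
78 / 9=26 / 3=8.67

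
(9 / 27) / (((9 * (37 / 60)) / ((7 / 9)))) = 140 / 2997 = 0.05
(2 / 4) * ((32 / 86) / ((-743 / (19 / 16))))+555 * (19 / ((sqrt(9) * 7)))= 224601337 / 447286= 502.14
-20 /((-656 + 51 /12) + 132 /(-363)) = 0.03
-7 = -7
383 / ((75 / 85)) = 6511 / 15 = 434.07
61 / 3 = 20.33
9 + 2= 11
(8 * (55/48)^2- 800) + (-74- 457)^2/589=-52719107/169632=-310.79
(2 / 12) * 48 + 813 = 821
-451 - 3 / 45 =-6766 / 15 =-451.07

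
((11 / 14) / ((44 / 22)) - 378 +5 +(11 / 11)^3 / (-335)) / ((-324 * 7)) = 3495083 / 21273840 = 0.16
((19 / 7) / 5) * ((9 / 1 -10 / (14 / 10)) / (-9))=-247 / 2205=-0.11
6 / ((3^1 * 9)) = 2 / 9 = 0.22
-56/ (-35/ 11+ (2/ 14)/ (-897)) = 483483/ 27472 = 17.60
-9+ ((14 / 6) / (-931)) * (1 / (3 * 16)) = -172369 / 19152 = -9.00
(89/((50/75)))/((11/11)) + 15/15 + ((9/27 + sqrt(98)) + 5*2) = 7*sqrt(2) + 869/6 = 154.73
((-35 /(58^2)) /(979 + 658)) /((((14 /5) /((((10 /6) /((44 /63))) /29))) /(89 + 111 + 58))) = -338625 /7026763568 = -0.00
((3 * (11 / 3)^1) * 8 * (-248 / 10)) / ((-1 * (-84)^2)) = 682 / 2205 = 0.31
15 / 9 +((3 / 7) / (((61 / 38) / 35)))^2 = 993305 / 11163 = 88.98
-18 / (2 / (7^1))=-63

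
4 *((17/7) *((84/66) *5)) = 680/11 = 61.82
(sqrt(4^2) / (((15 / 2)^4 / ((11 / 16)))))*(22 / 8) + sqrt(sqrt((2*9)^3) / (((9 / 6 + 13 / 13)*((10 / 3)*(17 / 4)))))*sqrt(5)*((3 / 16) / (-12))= -9*2^(3 / 4)*sqrt(85) / 2720 + 121 / 50625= -0.05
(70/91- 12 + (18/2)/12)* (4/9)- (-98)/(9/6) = 7099/117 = 60.68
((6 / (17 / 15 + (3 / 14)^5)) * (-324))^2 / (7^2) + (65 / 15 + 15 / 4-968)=59270147472666003529 / 1003935133228908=59037.83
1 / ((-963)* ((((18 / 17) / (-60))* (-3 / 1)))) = -170 / 8667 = -0.02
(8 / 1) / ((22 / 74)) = 296 / 11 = 26.91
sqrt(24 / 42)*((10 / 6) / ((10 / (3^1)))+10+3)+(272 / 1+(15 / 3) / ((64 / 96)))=27*sqrt(7) / 7+559 / 2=289.71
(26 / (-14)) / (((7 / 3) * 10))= -39 / 490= -0.08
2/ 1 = 2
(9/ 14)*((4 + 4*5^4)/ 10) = 5634/ 35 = 160.97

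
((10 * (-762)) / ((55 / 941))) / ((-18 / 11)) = 239014 / 3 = 79671.33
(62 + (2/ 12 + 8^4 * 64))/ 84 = 1573237/ 504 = 3121.50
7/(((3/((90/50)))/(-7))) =-147/5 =-29.40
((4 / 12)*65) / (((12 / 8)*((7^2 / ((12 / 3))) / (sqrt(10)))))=520*sqrt(10) / 441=3.73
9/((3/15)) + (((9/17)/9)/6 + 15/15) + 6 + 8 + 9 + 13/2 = 3851/51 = 75.51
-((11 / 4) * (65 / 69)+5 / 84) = -1280 / 483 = -2.65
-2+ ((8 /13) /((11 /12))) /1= -190 /143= -1.33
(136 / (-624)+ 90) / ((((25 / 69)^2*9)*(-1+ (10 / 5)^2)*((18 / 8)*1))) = 7409174 / 658125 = 11.26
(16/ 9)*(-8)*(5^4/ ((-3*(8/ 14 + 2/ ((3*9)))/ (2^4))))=4480000/ 61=73442.62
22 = 22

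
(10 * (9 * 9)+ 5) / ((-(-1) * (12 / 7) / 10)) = 28525 / 6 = 4754.17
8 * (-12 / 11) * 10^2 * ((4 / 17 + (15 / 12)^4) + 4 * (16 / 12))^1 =-2614475 / 374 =-6990.57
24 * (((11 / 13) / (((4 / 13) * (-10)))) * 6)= -198 / 5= -39.60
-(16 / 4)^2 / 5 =-16 / 5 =-3.20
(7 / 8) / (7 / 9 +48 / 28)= 441 / 1256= 0.35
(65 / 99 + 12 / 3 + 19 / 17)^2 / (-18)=-47219762 / 25492401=-1.85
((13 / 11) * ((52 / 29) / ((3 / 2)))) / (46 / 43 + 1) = 58136 / 85173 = 0.68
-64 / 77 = -0.83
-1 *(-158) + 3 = 161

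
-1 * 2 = -2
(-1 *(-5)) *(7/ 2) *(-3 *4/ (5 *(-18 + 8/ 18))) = 2.39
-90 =-90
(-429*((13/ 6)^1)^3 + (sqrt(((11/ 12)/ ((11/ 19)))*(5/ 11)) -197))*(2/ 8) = -328355/ 288 + sqrt(3135)/ 264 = -1139.91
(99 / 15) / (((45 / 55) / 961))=116281 / 15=7752.07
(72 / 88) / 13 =9 / 143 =0.06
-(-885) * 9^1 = 7965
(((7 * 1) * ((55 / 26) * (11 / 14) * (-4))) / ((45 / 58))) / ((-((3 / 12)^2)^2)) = 15355.62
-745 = -745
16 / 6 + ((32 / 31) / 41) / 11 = 111944 / 41943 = 2.67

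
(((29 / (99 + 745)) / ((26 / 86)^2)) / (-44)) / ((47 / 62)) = -1662251 / 147485624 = -0.01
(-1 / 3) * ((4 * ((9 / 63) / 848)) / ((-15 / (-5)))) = -1 / 13356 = -0.00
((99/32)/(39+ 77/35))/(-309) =-165/678976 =-0.00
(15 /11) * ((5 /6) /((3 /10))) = 125 /33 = 3.79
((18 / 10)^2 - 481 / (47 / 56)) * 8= -5356744 / 1175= -4558.93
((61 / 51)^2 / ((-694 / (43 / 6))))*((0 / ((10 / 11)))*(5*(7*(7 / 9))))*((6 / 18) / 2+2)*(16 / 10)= 0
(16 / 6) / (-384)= -1 / 144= -0.01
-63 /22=-2.86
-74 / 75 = -0.99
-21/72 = -7/24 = -0.29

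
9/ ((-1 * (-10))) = 9/ 10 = 0.90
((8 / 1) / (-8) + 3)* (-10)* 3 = -60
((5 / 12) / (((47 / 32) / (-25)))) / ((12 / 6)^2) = -250 / 141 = -1.77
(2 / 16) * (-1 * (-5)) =5 / 8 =0.62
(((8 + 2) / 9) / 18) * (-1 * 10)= -50 / 81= -0.62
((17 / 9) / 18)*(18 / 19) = 17 / 171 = 0.10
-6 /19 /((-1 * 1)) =6 /19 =0.32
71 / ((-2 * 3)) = -11.83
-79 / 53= -1.49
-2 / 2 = -1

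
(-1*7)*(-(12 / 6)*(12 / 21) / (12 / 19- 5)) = -152 / 83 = -1.83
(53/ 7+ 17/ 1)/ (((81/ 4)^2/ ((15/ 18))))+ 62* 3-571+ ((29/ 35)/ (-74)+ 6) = -19319054837/ 50978970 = -378.96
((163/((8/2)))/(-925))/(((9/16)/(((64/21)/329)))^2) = -42729472/3576491003925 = -0.00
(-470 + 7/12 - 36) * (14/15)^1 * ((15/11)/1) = -42455/66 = -643.26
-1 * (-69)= 69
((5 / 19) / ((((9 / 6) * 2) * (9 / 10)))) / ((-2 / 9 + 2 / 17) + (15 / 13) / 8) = 88400 / 35967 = 2.46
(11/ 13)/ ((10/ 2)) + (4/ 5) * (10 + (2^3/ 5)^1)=3071/ 325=9.45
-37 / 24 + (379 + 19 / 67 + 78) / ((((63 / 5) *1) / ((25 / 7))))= 128.07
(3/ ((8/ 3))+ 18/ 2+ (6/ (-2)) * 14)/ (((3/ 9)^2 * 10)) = -459/ 16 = -28.69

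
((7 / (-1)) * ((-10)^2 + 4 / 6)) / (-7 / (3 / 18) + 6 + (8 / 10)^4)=660625 / 33366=19.80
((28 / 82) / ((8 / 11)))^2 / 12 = 5929 / 322752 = 0.02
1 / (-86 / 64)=-32 / 43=-0.74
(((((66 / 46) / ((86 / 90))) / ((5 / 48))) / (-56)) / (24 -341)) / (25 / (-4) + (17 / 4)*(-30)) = -7128 / 1174106185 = -0.00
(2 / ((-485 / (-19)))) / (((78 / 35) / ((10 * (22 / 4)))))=7315 / 3783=1.93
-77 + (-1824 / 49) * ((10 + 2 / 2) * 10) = -204413 / 49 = -4171.69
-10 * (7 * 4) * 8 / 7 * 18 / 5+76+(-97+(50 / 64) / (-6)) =-225241 / 192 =-1173.13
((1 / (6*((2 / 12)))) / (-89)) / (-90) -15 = -120149 / 8010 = -15.00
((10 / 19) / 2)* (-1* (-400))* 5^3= 250000 / 19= 13157.89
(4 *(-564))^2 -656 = 5088880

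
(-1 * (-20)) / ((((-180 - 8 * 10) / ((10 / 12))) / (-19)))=95 / 78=1.22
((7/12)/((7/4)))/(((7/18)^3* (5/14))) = 3888/245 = 15.87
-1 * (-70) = 70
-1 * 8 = -8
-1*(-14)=14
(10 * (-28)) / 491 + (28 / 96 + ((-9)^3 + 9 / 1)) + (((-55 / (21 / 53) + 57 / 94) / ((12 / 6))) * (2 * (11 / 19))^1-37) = -61676344573 / 73661784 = -837.29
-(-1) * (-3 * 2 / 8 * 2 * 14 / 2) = -21 / 2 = -10.50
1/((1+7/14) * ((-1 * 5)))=-2/15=-0.13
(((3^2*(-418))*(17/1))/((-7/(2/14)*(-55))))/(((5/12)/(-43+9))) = 2372112/1225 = 1936.42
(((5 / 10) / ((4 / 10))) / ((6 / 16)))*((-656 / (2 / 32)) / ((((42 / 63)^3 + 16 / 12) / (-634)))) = 149725440 / 11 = 13611403.64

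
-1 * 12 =-12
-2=-2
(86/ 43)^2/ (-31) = -4/ 31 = -0.13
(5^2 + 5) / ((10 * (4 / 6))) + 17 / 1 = 43 / 2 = 21.50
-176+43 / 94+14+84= -7289 / 94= -77.54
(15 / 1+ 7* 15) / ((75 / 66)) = 528 / 5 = 105.60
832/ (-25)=-832/ 25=-33.28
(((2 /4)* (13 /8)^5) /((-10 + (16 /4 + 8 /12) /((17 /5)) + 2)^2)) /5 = 33813 /1310720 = 0.03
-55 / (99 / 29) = -145 / 9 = -16.11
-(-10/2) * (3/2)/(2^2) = 15/8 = 1.88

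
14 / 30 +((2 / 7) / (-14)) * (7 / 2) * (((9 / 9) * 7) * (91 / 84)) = -3 / 40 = -0.08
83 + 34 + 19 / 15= 1774 / 15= 118.27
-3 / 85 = -0.04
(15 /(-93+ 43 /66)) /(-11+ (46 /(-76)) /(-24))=180576 /12200971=0.01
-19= -19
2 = 2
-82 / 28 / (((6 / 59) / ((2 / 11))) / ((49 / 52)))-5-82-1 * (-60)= -109597 / 3432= -31.93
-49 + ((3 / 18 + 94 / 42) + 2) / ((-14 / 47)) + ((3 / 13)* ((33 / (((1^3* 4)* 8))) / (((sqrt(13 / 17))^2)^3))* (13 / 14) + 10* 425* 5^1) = 437916008063 / 20669376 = 21186.71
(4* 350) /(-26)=-700 /13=-53.85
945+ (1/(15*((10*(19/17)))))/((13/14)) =17506244/18525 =945.01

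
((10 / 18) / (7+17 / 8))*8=0.49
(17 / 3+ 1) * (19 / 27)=380 / 81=4.69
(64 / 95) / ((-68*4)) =-4 / 1615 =-0.00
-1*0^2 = 0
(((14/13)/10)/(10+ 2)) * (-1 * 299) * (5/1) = -161/12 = -13.42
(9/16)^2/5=0.06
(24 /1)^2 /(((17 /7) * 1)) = 4032 /17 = 237.18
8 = 8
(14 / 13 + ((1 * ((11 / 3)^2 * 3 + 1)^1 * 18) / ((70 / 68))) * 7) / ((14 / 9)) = 1480131 / 455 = 3253.04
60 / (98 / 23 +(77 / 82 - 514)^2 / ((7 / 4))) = 16238460 / 40710441109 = 0.00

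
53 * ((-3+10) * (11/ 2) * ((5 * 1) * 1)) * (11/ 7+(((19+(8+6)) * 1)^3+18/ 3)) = 366724490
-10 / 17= -0.59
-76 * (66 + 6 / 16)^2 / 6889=-5357259 / 110224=-48.60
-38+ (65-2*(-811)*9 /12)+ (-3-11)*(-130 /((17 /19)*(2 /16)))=595559 /34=17516.44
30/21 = 10/7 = 1.43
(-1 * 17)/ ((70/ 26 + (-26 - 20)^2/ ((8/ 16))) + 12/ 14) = -1547/ 385435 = -0.00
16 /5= 3.20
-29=-29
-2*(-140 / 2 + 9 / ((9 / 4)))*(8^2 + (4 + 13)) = 10692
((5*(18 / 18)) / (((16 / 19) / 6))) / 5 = 57 / 8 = 7.12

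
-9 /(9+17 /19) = -171 /188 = -0.91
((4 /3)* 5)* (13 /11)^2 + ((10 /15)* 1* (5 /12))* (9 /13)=89695 /9438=9.50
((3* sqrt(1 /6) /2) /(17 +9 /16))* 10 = 0.35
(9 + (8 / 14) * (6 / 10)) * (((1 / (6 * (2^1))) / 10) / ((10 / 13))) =1417 / 14000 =0.10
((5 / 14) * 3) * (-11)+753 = 10377 / 14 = 741.21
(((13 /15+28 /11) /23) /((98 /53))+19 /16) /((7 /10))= 3771857 /2082696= 1.81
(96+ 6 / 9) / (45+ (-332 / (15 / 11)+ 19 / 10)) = -2900 / 5897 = -0.49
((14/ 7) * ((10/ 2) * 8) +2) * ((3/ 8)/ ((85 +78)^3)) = 123/ 17322988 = 0.00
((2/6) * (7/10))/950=0.00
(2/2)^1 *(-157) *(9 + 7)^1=-2512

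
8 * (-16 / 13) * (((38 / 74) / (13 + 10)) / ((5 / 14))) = -34048 / 55315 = -0.62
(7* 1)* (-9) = -63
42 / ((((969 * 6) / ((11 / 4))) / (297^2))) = 2264031 / 1292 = 1752.35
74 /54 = 37 /27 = 1.37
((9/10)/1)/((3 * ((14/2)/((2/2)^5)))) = 3/70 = 0.04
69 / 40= 1.72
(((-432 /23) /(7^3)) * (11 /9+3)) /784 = -114 /386561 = -0.00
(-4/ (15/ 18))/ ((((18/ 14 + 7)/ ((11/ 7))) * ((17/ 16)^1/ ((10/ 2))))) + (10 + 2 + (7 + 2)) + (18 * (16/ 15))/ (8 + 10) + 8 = 190663/ 7395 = 25.78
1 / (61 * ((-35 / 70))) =-2 / 61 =-0.03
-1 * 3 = -3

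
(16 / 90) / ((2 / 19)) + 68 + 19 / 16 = 51031 / 720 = 70.88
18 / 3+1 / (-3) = 17 / 3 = 5.67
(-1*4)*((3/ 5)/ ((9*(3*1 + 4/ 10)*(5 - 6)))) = 4/ 51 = 0.08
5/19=0.26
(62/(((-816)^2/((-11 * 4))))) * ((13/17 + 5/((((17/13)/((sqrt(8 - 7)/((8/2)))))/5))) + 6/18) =-408859/16979328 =-0.02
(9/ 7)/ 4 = 9/ 28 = 0.32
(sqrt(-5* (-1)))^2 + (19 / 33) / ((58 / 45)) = 3475 / 638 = 5.45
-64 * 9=-576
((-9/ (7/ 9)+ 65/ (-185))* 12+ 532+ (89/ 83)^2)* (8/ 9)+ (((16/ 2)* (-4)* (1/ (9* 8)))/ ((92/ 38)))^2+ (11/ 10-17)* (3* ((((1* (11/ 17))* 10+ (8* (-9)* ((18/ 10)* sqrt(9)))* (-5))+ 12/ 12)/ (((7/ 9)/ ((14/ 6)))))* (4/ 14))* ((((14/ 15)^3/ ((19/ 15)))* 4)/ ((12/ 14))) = -29466390485605918772/ 123472194324885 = -238647.99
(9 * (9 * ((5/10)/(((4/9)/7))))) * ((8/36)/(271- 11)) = 567/1040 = 0.55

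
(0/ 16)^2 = 0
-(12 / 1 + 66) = -78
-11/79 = -0.14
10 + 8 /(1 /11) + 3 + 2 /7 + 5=106.29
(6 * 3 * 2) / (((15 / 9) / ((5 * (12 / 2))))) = 648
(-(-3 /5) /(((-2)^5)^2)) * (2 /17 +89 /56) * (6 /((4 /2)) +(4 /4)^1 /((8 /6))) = 14625 /3899392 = 0.00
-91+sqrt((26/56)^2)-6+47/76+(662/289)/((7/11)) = -3548415/38437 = -92.32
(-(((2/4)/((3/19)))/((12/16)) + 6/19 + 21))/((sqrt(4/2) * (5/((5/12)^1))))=-4367 * sqrt(2)/4104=-1.50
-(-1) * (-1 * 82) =-82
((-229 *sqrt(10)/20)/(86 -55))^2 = 52441/38440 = 1.36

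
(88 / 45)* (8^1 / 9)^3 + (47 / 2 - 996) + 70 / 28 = -31775794 / 32805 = -968.63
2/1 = 2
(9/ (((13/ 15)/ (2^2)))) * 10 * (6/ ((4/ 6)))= 48600/ 13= 3738.46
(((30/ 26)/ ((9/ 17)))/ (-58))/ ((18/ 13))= -85/ 3132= -0.03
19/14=1.36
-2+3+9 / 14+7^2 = 709 / 14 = 50.64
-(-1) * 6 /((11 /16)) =96 /11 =8.73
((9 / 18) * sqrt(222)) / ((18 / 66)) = 11 * sqrt(222) / 6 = 27.32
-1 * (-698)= 698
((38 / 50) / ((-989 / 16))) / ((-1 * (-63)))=-304 / 1557675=-0.00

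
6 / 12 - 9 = -17 / 2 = -8.50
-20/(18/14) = -140/9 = -15.56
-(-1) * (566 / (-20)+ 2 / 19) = -5357 / 190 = -28.19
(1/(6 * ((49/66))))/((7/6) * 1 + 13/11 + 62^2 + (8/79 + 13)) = 57354/986035379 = 0.00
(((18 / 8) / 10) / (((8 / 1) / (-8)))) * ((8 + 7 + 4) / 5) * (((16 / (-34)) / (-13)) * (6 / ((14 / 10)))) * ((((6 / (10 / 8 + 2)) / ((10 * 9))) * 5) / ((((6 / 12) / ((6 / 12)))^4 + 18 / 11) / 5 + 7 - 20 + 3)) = 15048 / 10477831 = 0.00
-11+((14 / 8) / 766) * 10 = -16817 / 1532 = -10.98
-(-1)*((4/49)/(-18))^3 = -8/85766121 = -0.00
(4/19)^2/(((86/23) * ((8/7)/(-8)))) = -1288/15523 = -0.08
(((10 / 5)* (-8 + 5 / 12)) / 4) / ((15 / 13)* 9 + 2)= -169 / 552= -0.31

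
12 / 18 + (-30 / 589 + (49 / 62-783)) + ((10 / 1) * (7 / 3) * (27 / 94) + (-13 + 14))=-128541883 / 166098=-773.89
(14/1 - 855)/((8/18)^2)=-68121/16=-4257.56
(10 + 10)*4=80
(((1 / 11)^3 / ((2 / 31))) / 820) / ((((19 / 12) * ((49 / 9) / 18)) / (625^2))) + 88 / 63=5935339609 / 457250409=12.98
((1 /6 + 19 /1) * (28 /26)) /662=805 /25818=0.03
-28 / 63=-4 / 9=-0.44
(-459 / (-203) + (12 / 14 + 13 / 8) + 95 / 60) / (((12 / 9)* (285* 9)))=30823 / 16662240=0.00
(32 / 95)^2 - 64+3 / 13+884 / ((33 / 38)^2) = 141631791443 / 127766925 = 1108.52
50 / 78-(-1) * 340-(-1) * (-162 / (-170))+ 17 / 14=15909731 / 46410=342.81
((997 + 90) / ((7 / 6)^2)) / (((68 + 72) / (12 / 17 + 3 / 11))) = 1790289 / 320705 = 5.58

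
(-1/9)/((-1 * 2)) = 1/18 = 0.06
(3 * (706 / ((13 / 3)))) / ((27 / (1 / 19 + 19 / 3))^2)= 7195552 / 263169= 27.34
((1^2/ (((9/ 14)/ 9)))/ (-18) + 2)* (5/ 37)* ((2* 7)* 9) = 770/ 37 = 20.81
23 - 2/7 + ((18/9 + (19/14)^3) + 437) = 464.21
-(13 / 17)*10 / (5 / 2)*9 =-468 / 17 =-27.53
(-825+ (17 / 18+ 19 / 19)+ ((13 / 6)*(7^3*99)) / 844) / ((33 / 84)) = -78256759 / 41778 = -1873.16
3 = 3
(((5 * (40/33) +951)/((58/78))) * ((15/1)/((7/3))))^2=341364608363025/4986289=68460654.48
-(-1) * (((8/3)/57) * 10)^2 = 6400/29241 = 0.22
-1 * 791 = -791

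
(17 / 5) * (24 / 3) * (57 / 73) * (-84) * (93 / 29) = -60558624 / 10585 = -5721.17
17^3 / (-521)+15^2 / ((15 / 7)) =49792 / 521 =95.57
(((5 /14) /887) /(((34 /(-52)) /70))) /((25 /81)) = -2106 /15079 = -0.14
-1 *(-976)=976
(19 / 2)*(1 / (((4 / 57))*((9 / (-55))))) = -827.29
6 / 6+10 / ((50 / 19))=24 / 5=4.80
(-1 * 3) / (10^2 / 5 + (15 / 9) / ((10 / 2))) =-9 / 61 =-0.15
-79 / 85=-0.93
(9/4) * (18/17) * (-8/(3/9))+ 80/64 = -3803/68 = -55.93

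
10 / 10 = 1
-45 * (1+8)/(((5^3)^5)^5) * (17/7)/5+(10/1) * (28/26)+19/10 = 61034017805592678806991813189597451128065586090087854823/4817499887508833178451084222615463659167289733886718750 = 12.67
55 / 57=0.96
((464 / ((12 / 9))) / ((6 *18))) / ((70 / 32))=464 / 315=1.47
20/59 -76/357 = 0.13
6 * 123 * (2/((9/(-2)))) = -328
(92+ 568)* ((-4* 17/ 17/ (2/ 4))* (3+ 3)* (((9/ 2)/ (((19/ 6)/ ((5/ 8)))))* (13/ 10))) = -694980/ 19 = -36577.89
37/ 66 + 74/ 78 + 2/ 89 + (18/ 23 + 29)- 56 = -43355953/ 1756326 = -24.69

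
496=496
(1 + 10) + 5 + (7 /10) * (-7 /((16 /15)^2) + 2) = 13.09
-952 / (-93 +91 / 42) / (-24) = -238 / 545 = -0.44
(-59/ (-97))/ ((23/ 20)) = 1180/ 2231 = 0.53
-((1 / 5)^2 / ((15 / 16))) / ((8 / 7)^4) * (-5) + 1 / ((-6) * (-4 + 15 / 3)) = -0.04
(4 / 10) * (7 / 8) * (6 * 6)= 63 / 5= 12.60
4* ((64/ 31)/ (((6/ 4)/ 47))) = 24064/ 93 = 258.75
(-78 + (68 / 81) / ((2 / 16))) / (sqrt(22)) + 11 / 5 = 11 / 5-2887 * sqrt(22) / 891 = -13.00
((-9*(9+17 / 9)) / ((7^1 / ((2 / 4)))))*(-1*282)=1974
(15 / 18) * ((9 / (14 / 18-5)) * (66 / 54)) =-165 / 76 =-2.17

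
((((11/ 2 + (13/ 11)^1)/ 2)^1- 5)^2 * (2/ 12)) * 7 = 3.21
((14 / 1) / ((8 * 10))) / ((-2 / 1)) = -7 / 80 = -0.09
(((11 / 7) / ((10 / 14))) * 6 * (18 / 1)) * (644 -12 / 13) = 1986336 / 13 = 152795.08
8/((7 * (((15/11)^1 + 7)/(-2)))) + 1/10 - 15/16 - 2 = -40067/12880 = -3.11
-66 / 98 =-33 / 49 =-0.67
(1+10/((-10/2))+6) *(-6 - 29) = -175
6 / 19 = 0.32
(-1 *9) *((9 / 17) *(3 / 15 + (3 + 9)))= -4941 / 85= -58.13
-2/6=-1/3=-0.33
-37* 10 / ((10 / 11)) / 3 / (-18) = 407 / 54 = 7.54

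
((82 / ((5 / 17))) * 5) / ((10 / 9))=6273 / 5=1254.60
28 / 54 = 14 / 27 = 0.52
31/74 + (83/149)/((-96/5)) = 206357/529248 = 0.39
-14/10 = -7/5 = -1.40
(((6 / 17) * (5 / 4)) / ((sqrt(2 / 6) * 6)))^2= 75 / 4624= 0.02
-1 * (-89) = 89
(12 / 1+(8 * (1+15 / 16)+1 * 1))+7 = 71 / 2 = 35.50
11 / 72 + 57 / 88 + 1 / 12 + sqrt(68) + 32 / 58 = 8243 / 5742 + 2*sqrt(17) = 9.68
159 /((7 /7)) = 159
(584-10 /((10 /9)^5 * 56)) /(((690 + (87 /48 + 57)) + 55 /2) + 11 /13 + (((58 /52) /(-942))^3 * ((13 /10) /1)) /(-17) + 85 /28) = 98156892310970817753 /131156308740568105375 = 0.75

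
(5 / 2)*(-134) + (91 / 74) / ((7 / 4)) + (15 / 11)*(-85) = -183234 / 407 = -450.21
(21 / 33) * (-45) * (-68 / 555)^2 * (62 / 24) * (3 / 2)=-125426 / 75295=-1.67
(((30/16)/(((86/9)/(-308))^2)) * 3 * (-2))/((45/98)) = -47064402/1849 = -25453.98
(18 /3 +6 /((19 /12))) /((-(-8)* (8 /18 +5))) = 837 /3724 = 0.22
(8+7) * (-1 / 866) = -15 / 866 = -0.02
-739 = -739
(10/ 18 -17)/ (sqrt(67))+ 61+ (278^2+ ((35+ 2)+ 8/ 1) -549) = 76841 -148 * sqrt(67)/ 603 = 76838.99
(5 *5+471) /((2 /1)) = 248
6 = 6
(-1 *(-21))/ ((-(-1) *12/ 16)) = 28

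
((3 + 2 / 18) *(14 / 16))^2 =2401 / 324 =7.41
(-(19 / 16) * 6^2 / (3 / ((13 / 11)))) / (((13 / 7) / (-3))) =1197 / 44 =27.20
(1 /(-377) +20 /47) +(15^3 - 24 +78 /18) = 178381933 /53157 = 3355.76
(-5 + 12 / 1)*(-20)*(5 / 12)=-175 / 3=-58.33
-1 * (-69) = 69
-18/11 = -1.64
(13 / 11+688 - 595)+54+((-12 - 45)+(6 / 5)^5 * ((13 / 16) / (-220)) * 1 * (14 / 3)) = 91.14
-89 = -89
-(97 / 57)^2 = -9409 / 3249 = -2.90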